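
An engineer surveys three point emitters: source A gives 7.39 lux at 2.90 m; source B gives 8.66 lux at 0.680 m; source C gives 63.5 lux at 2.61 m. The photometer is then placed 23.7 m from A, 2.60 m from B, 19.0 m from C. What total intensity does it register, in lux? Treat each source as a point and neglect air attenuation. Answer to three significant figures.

1.90 lux

By superposition, sum each source's inverse-square contribution:
A: 7.39 × (2.90/23.7)² = 0.1106 lux
B: 8.66 × (0.680/2.60)² = 0.5924 lux
C: 63.5 × (2.61/19.0)² = 1.198 lux
Total = 0.1106 + 0.5924 + 1.198 = 1.901 lux.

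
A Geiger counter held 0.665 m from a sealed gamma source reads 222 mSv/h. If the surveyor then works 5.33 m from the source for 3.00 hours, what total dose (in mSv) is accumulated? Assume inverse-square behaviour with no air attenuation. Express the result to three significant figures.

Using I₁d₁² = I₂d₂², rate at 5.33 m:
(0.665/5.33)² = 0.01557, so 222 × 0.01557 = 3.457 mSv/h.
Dose = rate × time = 3.457 mSv/h × 3.000 h = 10.37 mSv.

10.4 mSv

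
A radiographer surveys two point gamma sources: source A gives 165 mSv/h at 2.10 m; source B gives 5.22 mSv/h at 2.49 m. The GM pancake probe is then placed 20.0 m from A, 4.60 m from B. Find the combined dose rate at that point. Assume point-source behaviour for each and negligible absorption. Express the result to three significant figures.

Each source contributes Iᵢ·(dᵢ/rᵢ)²; contributions add.
A: 165 × (2.10/20.0)² = 1.819 mSv/h
B: 5.22 × (2.49/4.60)² = 1.530 mSv/h
Total = 1.819 + 1.530 = 3.349 mSv/h.

3.35 mSv/h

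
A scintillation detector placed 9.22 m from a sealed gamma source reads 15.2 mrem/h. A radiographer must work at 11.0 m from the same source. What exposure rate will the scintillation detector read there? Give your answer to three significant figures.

Since intensity falls as 1/r², scaling from 9.22 m to 11.0 m:
(9.22/11.0)² = 0.7025, so 15.2 × 0.7025 = 10.68 mrem/h.

10.7 mrem/h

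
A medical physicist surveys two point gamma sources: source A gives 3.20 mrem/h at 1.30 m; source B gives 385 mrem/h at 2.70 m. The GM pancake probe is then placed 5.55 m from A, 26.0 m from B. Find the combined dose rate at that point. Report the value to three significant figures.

4.33 mrem/h

Each source contributes Iᵢ·(dᵢ/rᵢ)²; contributions add.
A: 3.20 × (1.30/5.55)² = 0.1756 mrem/h
B: 385 × (2.70/26.0)² = 4.152 mrem/h
Total = 0.1756 + 4.152 = 4.328 mrem/h.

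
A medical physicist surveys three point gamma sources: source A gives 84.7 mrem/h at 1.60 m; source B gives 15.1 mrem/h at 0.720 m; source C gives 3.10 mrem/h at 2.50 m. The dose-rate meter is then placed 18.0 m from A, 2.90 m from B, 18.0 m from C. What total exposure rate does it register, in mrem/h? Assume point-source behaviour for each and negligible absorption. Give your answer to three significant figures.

By superposition, sum each source's inverse-square contribution:
A: 84.7 × (1.60/18.0)² = 0.6692 mrem/h
B: 15.1 × (0.720/2.90)² = 0.9308 mrem/h
C: 3.10 × (2.50/18.0)² = 0.05980 mrem/h
Total = 0.6692 + 0.9308 + 0.05980 = 1.660 mrem/h.

1.66 mrem/h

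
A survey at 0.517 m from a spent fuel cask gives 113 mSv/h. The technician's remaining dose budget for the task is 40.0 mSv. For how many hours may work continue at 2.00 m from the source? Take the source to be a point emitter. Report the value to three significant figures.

By the inverse-square law, rate at 2.00 m:
(0.517/2.00)² = 0.06682, so 113 × 0.06682 = 7.551 mSv/h.
Stay time = 40.0 mSv ÷ 7.551 mSv/h = 5.297 h.

5.30 h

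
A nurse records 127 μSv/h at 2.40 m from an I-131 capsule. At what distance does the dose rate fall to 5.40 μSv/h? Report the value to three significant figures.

11.6 m

Using I₁d₁² = I₂d₂², d₂ = d₁·√(I₁/I₂).
I₁/I₂ = 127/5.40 = 23.52, so d₂ = 2.40 × √23.52 = 11.64 m.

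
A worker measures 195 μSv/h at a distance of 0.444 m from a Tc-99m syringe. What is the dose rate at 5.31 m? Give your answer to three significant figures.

Intensity scales as (d₁/d₂)², so the rate at 5.31 m is
195 × (0.444/5.31)² = 195 × 0.006992 = 1.363 μSv/h.

1.36 μSv/h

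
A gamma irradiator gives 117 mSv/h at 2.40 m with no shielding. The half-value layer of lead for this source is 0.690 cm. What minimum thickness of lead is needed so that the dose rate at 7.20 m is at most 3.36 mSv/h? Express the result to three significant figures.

1.35 cm

At 7.20 m, distance alone gives 117 × (2.40/7.20)² = 117 × 0.1111 = 13.00 mSv/h.
Further attenuation needed: 13.00/3.36 = 3.869.
n = log₂(3.869) = 1.952 half-value layers.
Thickness = 1.952 × 0.690 cm = 1.347 cm.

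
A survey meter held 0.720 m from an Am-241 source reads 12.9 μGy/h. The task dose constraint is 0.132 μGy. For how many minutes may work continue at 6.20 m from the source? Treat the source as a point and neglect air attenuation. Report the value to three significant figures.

45.5 min

Intensity scales as (d₁/d₂)², so rate at 6.20 m:
(0.720/6.20)² = 0.01349, so 12.9 × 0.01349 = 0.1740 μGy/h.
Stay time = 0.132 μGy ÷ 0.1740 μGy/h = 0.7586 h = 45.52 min.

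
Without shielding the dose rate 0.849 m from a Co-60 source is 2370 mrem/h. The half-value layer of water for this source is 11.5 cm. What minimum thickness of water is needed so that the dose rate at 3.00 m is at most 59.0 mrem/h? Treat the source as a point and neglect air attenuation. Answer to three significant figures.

19.4 cm

At 3.00 m, distance alone gives (0.849/3.00)² = 0.08009, so 2370 × 0.08009 = 189.8 mrem/h.
Further attenuation needed: 189.8/59.0 = 3.217.
n = log₂(3.217) = 1.686 half-value layers.
Thickness = 1.686 × 11.5 cm = 19.39 cm.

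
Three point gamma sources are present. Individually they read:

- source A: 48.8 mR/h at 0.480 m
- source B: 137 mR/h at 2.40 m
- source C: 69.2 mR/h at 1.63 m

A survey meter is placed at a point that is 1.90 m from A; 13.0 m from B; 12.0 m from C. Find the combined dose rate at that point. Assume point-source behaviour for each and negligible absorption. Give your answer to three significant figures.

Each source contributes Iᵢ·(dᵢ/rᵢ)²; contributions add.
A: 48.8 × (0.480/1.90)² = 3.115 mR/h
B: 137 × (2.40/13.0)² = 4.669 mR/h
C: 69.2 × (1.63/12.0)² = 1.277 mR/h
Total = 3.115 + 4.669 + 1.277 = 9.061 mR/h.

9.06 mR/h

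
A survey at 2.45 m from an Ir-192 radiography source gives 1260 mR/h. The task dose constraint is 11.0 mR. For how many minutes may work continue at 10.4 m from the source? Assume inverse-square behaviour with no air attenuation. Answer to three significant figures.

9.44 min

Intensity scales as (d₁/d₂)², so rate at 10.4 m:
(2.45/10.4)² = 0.05550, so 1260 × 0.05550 = 69.93 mR/h.
Stay time = 11.0 mR ÷ 69.93 mR/h = 0.1573 h = 9.438 min.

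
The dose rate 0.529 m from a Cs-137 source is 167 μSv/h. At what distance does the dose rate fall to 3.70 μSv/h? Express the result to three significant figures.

3.55 m

Applying the 1/r² law, d₂ = d₁·√(I₁/I₂).
I₁/I₂ = 167/3.70 = 45.14, so d₂ = 0.529 × √45.14 = 3.554 m.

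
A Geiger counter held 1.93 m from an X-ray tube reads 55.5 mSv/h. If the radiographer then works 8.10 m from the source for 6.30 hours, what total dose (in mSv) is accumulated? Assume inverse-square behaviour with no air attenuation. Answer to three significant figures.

By the inverse-square law, rate at 8.10 m:
(1.93/8.10)² = 0.05677, so 55.5 × 0.05677 = 3.151 mSv/h.
Dose = rate × time = 3.151 mSv/h × 6.300 h = 19.85 mSv.

19.9 mSv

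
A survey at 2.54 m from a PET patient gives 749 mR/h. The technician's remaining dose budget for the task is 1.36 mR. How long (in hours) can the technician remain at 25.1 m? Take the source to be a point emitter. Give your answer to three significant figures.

0.177 h

Using I₁d₁² = I₂d₂², rate at 25.1 m:
(2.54/25.1)² = 0.01024, so 749 × 0.01024 = 7.670 mR/h.
Stay time = 1.36 mR ÷ 7.670 mR/h = 0.1773 h.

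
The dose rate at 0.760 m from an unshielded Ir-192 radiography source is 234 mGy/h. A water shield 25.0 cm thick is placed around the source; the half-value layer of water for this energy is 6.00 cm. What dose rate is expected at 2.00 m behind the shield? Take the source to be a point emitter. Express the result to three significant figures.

1.88 mGy/h

Distance alone: 234 × (0.760/2.00)² = 234 × 0.1444 = 33.79 mGy/h.
Shield: 25.0/6.00 = 4.167 half-value layers → attenuation 2^(−4.167) = 0.05567.
Combined: 33.79 × 0.05567 = 1.881 mGy/h.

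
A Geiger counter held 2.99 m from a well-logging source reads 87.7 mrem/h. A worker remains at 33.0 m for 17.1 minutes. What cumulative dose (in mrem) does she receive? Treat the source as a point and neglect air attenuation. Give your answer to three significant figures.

By the inverse-square law, rate at 33.0 m:
87.7 × (2.99/33.0)² = 87.7 × 0.008209 = 0.7199 mrem/h.
Dose = rate × time = 0.7199 mrem/h × 0.2850 h = 0.2052 mrem.

0.205 mrem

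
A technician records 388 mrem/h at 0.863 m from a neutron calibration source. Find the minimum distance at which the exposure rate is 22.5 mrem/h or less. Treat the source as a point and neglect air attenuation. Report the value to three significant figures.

Intensity scales as (d₁/d₂)², so d₂ = d₁·√(I₁/I₂).
I₁/I₂ = 388/22.5 = 17.24, so d₂ = 0.863 × √17.24 = 3.583 m.

3.58 m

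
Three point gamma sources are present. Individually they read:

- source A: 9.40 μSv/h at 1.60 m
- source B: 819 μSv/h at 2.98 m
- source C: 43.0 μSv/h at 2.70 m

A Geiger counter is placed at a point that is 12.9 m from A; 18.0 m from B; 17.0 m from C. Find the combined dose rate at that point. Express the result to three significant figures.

23.7 μSv/h

By superposition, sum each source's inverse-square contribution:
A: 9.40 × (1.60/12.9)² = 0.1446 μSv/h
B: 819 × (2.98/18.0)² = 22.45 μSv/h
C: 43.0 × (2.70/17.0)² = 1.085 μSv/h
Total = 0.1446 + 22.45 + 1.085 = 23.68 μSv/h.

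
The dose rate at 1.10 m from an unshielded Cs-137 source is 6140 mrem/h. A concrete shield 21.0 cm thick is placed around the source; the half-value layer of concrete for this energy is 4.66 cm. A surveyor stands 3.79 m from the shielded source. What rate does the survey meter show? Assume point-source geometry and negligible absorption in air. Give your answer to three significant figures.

22.8 mrem/h

Distance alone: 6140 × (1.10/3.79)² = 6140 × 0.08424 = 517.2 mrem/h.
Shield: 21.0/4.66 = 4.506 half-value layers → attenuation 2^(−4.506) = 0.04401.
Combined: 517.2 × 0.04401 = 22.76 mrem/h.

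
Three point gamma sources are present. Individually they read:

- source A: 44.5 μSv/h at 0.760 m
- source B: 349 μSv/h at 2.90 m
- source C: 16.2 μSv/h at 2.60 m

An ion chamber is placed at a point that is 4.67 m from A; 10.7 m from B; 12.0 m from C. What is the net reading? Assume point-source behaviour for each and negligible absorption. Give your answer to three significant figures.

Each source contributes Iᵢ·(dᵢ/rᵢ)²; contributions add.
A: 44.5 × (0.760/4.67)² = 1.179 μSv/h
B: 349 × (2.90/10.7)² = 25.64 μSv/h
C: 16.2 × (2.60/12.0)² = 0.7605 μSv/h
Total = 1.179 + 25.64 + 0.7605 = 27.58 μSv/h.

27.6 μSv/h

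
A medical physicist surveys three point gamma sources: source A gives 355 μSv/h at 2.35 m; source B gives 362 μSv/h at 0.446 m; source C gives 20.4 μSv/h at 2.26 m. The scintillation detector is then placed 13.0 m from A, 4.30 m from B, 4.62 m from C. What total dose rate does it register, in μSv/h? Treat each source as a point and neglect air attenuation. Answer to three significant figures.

20.4 μSv/h

Each source contributes Iᵢ·(dᵢ/rᵢ)²; contributions add.
A: 355 × (2.35/13.0)² = 11.60 μSv/h
B: 362 × (0.446/4.30)² = 3.894 μSv/h
C: 20.4 × (2.26/4.62)² = 4.882 μSv/h
Total = 11.60 + 3.894 + 4.882 = 20.38 μSv/h.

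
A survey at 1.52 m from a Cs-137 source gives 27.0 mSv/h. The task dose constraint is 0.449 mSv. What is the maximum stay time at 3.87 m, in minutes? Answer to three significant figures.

6.47 min

By the inverse-square law, rate at 3.87 m:
27.0 × (1.52/3.87)² = 27.0 × 0.1543 = 4.166 mSv/h.
Stay time = 0.449 mSv ÷ 4.166 mSv/h = 0.1078 h = 6.468 min.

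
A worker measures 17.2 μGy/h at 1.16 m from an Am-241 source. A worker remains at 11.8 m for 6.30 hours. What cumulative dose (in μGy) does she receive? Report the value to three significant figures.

Since intensity falls as 1/r², rate at 11.8 m:
17.2 × (1.16/11.8)² = 17.2 × 0.009664 = 0.1662 μGy/h.
Dose = rate × time = 0.1662 μGy/h × 6.300 h = 1.047 μGy.

1.05 μGy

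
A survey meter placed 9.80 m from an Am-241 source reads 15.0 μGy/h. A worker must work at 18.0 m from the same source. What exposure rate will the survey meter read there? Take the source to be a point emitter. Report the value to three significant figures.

Intensity scales as (d₁/d₂)², so scaling from 9.80 m to 18.0 m:
(9.80/18.0)² = 0.2964, so 15.0 × 0.2964 = 4.446 μGy/h.

4.45 μGy/h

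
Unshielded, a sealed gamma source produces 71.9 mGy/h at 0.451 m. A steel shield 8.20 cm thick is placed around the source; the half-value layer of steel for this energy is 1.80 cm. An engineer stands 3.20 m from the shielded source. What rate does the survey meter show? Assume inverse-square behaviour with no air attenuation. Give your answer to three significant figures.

Distance alone: (0.451/3.20)² = 0.01986, so 71.9 × 0.01986 = 1.428 mGy/h.
Shield: 8.20/1.80 = 4.556 half-value layers → attenuation 2^(−4.556) = 0.04251.
Combined: 1.428 × 0.04251 = 0.06070 mGy/h.

0.0607 mGy/h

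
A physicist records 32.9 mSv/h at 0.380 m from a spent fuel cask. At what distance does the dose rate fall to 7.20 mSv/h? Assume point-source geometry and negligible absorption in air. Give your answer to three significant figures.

0.812 m

Using I₁d₁² = I₂d₂², d₂ = d₁·√(I₁/I₂).
I₁/I₂ = 32.9/7.20 = 4.569, so d₂ = 0.380 × √4.569 = 0.8123 m.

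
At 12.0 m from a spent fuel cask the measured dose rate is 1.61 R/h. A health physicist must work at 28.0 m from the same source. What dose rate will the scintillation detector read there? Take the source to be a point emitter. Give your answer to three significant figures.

0.296 R/h

Applying the 1/r² law, scaling from 12.0 m to 28.0 m:
1.61 × (12.0/28.0)² = 1.61 × 0.1837 = 0.2958 R/h.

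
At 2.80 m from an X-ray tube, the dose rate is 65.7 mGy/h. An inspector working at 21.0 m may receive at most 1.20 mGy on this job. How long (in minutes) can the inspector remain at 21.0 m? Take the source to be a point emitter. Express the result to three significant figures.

Since intensity falls as 1/r², rate at 21.0 m:
(2.80/21.0)² = 0.01778, so 65.7 × 0.01778 = 1.168 mGy/h.
Stay time = 1.20 mGy ÷ 1.168 mGy/h = 1.027 h = 61.62 min.

61.6 min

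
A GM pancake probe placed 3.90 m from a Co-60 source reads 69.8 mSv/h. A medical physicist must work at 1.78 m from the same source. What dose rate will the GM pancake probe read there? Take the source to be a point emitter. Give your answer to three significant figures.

Since intensity falls as 1/r², scaling from 3.90 m to 1.78 m:
(3.90/1.78)² = 4.801, so 69.8 × 4.801 = 335.1 mSv/h.

335 mSv/h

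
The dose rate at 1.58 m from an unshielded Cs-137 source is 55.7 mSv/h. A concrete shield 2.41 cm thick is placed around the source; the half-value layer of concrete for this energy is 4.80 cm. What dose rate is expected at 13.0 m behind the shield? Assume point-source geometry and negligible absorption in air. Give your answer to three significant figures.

Distance alone: (1.58/13.0)² = 0.01477, so 55.7 × 0.01477 = 0.8227 mSv/h.
Shield: 2.41/4.80 = 0.5021 half-value layers → attenuation 2^(−0.5021) = 0.7061.
Combined: 0.8227 × 0.7061 = 0.5809 mSv/h.

0.581 mSv/h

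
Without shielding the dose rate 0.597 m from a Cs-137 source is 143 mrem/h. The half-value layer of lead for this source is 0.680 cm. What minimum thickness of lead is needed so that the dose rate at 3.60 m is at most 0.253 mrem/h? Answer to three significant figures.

2.69 cm

At 3.60 m, distance alone gives (0.597/3.60)² = 0.02750, so 143 × 0.02750 = 3.933 mrem/h.
Further attenuation needed: 3.933/0.253 = 15.55.
n = log₂(15.55) = 3.959 half-value layers.
Thickness = 3.959 × 0.680 cm = 2.692 cm.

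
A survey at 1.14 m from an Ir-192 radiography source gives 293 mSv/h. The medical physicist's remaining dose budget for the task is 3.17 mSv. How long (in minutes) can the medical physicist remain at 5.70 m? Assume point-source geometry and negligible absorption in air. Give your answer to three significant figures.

Intensity scales as (d₁/d₂)², so rate at 5.70 m:
293 × (1.14/5.70)² = 293 × 0.04000 = 11.72 mSv/h.
Stay time = 3.17 mSv ÷ 11.72 mSv/h = 0.2705 h = 16.23 min.

16.2 min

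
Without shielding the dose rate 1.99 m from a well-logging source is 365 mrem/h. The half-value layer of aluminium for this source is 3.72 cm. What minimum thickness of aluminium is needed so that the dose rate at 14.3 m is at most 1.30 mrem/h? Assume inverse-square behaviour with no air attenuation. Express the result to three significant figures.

At 14.3 m, distance alone gives 365 × (1.99/14.3)² = 365 × 0.01937 = 7.070 mrem/h.
Further attenuation needed: 7.070/1.30 = 5.438.
n = log₂(5.438) = 2.443 half-value layers.
Thickness = 2.443 × 3.72 cm = 9.088 cm.

9.09 cm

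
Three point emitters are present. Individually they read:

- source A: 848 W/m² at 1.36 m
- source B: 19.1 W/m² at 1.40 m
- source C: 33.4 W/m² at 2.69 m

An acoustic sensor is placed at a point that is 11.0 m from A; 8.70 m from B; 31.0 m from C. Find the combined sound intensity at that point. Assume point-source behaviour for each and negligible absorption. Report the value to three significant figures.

13.7 W/m²

By superposition, sum each source's inverse-square contribution:
A: 848 × (1.36/11.0)² = 12.96 W/m²
B: 19.1 × (1.40/8.70)² = 0.4946 W/m²
C: 33.4 × (2.69/31.0)² = 0.2515 W/m²
Total = 12.96 + 0.4946 + 0.2515 = 13.71 W/m².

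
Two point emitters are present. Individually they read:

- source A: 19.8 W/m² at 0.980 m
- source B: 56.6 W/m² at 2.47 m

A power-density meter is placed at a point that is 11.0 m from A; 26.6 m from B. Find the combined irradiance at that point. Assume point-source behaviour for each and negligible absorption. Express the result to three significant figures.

0.645 W/m²

By superposition, sum each source's inverse-square contribution:
A: 19.8 × (0.980/11.0)² = 0.1572 W/m²
B: 56.6 × (2.47/26.6)² = 0.4880 W/m²
Total = 0.1572 + 0.4880 = 0.6452 W/m².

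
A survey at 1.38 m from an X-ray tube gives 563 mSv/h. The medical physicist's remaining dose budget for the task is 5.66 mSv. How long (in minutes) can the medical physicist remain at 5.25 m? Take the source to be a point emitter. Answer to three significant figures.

Using I₁d₁² = I₂d₂², rate at 5.25 m:
(1.38/5.25)² = 0.06909, so 563 × 0.06909 = 38.90 mSv/h.
Stay time = 5.66 mSv ÷ 38.90 mSv/h = 0.1455 h = 8.730 min.

8.73 min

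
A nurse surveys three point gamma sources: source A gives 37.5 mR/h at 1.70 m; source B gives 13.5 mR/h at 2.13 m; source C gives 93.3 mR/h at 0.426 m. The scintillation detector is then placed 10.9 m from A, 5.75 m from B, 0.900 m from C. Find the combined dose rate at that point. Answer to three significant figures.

Each source contributes Iᵢ·(dᵢ/rᵢ)²; contributions add.
A: 37.5 × (1.70/10.9)² = 0.9122 mR/h
B: 13.5 × (2.13/5.75)² = 1.852 mR/h
C: 93.3 × (0.426/0.900)² = 20.90 mR/h
Total = 0.9122 + 1.852 + 20.90 = 23.66 mR/h.

23.7 mR/h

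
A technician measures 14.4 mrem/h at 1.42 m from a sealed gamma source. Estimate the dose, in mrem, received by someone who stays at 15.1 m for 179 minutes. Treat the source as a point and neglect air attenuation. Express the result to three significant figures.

0.380 mrem

Using I₁d₁² = I₂d₂², rate at 15.1 m:
14.4 × (1.42/15.1)² = 14.4 × 0.008843 = 0.1273 mrem/h.
Dose = rate × time = 0.1273 mrem/h × 2.983 h = 0.3797 mrem.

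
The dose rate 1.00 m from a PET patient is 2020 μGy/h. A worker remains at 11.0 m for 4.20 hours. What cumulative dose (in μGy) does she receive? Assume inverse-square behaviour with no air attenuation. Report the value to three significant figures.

70.1 μGy

By the inverse-square law, rate at 11.0 m:
2020 × (1.00/11.0)² = 2020 × 0.008264 = 16.69 μGy/h.
Dose = rate × time = 16.69 μGy/h × 4.200 h = 70.10 μGy.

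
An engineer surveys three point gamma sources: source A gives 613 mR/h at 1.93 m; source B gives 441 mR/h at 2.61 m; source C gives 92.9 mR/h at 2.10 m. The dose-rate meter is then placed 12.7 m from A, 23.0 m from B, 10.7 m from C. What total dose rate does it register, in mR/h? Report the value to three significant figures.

By superposition, sum each source's inverse-square contribution:
A: 613 × (1.93/12.7)² = 14.16 mR/h
B: 441 × (2.61/23.0)² = 5.679 mR/h
C: 92.9 × (2.10/10.7)² = 3.578 mR/h
Total = 14.16 + 5.679 + 3.578 = 23.42 mR/h.

23.4 mR/h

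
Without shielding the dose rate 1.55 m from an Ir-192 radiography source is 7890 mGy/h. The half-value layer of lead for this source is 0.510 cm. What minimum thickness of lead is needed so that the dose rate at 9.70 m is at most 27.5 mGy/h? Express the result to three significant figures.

1.47 cm

At 9.70 m, distance alone gives 7890 × (1.55/9.70)² = 7890 × 0.02553 = 201.4 mGy/h.
Further attenuation needed: 201.4/27.5 = 7.324.
n = log₂(7.324) = 2.873 half-value layers.
Thickness = 2.873 × 0.510 cm = 1.465 cm.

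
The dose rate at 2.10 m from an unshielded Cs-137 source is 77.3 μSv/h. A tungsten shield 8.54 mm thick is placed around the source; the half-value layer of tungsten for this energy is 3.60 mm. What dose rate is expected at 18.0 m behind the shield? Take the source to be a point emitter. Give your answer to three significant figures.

Distance alone: 77.3 × (2.10/18.0)² = 77.3 × 0.01361 = 1.052 μSv/h.
Shield: 8.54/3.60 = 2.372 half-value layers → attenuation 2^(−2.372) = 0.1932.
Combined: 1.052 × 0.1932 = 0.2032 μSv/h.

0.203 μSv/h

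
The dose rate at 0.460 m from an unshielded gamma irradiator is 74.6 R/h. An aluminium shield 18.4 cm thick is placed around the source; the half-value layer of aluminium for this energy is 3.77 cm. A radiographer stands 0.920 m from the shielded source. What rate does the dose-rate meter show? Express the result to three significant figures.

Distance alone: (0.460/0.920)² = 0.2500, so 74.6 × 0.2500 = 18.65 R/h.
Shield: 18.4/3.77 = 4.881 half-value layers → attenuation 2^(−4.881) = 0.03394.
Combined: 18.65 × 0.03394 = 0.6330 R/h.

0.633 R/h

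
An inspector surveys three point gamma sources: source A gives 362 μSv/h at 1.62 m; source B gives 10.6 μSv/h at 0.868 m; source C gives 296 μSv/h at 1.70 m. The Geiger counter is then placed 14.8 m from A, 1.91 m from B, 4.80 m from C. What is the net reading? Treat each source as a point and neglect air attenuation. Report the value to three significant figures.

43.7 μSv/h

Each source contributes Iᵢ·(dᵢ/rᵢ)²; contributions add.
A: 362 × (1.62/14.8)² = 4.337 μSv/h
B: 10.6 × (0.868/1.91)² = 2.189 μSv/h
C: 296 × (1.70/4.80)² = 37.13 μSv/h
Total = 4.337 + 2.189 + 37.13 = 43.66 μSv/h.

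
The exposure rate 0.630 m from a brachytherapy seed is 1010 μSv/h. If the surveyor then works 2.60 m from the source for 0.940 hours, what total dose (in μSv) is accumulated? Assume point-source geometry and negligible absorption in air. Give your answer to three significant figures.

55.7 μSv

Since intensity falls as 1/r², rate at 2.60 m:
1010 × (0.630/2.60)² = 1010 × 0.05871 = 59.30 μSv/h.
Dose = rate × time = 59.30 μSv/h × 0.9400 h = 55.74 μSv.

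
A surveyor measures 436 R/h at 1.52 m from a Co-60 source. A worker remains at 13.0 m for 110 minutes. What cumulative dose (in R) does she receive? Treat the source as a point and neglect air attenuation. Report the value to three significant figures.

By the inverse-square law, rate at 13.0 m:
(1.52/13.0)² = 0.01367, so 436 × 0.01367 = 5.960 R/h.
Dose = rate × time = 5.960 R/h × 1.833 h = 10.92 R.

10.9 R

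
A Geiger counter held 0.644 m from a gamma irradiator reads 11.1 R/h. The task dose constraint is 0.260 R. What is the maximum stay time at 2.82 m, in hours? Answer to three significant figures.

0.449 h

Since intensity falls as 1/r², rate at 2.82 m:
11.1 × (0.644/2.82)² = 11.1 × 0.05215 = 0.5789 R/h.
Stay time = 0.260 R ÷ 0.5789 R/h = 0.4491 h.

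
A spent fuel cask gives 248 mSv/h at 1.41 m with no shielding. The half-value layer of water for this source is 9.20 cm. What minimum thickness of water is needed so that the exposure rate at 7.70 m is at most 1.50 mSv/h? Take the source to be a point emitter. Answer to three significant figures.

22.7 cm

At 7.70 m, distance alone gives (1.41/7.70)² = 0.03353, so 248 × 0.03353 = 8.315 mSv/h.
Further attenuation needed: 8.315/1.50 = 5.543.
n = log₂(5.543) = 2.471 half-value layers.
Thickness = 2.471 × 9.20 cm = 22.73 cm.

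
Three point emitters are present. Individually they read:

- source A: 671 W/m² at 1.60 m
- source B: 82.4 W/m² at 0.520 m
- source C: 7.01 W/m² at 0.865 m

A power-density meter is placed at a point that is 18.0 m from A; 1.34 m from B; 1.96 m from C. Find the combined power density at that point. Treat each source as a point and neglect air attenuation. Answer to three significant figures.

19.1 W/m²

By superposition, sum each source's inverse-square contribution:
A: 671 × (1.60/18.0)² = 5.302 W/m²
B: 82.4 × (0.520/1.34)² = 12.41 W/m²
C: 7.01 × (0.865/1.96)² = 1.365 W/m²
Total = 5.302 + 12.41 + 1.365 = 19.08 W/m².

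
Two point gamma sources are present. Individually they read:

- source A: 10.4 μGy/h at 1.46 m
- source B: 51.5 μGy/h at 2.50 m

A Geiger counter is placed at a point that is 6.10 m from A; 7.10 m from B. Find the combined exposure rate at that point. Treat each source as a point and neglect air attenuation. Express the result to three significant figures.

6.98 μGy/h

Each source contributes Iᵢ·(dᵢ/rᵢ)²; contributions add.
A: 10.4 × (1.46/6.10)² = 0.5958 μGy/h
B: 51.5 × (2.50/7.10)² = 6.385 μGy/h
Total = 0.5958 + 6.385 = 6.981 μGy/h.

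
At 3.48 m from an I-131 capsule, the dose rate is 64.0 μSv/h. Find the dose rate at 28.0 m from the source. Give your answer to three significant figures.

Applying the 1/r² law, the rate at 28.0 m is
(3.48/28.0)² = 0.01545, so 64.0 × 0.01545 = 0.9888 μSv/h.

0.989 μSv/h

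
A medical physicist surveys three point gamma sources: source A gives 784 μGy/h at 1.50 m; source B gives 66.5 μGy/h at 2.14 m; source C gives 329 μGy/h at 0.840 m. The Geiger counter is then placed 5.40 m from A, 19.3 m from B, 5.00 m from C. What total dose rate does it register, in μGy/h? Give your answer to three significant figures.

By superposition, sum each source's inverse-square contribution:
A: 784 × (1.50/5.40)² = 60.49 μGy/h
B: 66.5 × (2.14/19.3)² = 0.8176 μGy/h
C: 329 × (0.840/5.00)² = 9.286 μGy/h
Total = 60.49 + 0.8176 + 9.286 = 70.59 μGy/h.

70.6 μGy/h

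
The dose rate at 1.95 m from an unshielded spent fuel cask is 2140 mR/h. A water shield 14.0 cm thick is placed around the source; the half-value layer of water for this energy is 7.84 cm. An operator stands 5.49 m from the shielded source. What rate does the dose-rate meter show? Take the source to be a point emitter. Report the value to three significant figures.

78.3 mR/h

Distance alone: 2140 × (1.95/5.49)² = 2140 × 0.1262 = 270.1 mR/h.
Shield: 14.0/7.84 = 1.786 half-value layers → attenuation 2^(−1.786) = 0.2900.
Combined: 270.1 × 0.2900 = 78.33 mR/h.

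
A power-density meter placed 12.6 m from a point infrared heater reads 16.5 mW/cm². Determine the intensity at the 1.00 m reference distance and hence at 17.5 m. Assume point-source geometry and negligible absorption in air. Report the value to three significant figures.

2620 mW/cm²; 8.55 mW/cm²

Intensity scales as (d₁/d₂)², so
At 1.00 m: 16.5 × (12.6/1.00)² = 16.5 × 158.8 = 2620 mW/cm²
At 17.5 m: 2620 × (1.00/17.5)² = 2620 × 0.003265 = 8.554 mW/cm².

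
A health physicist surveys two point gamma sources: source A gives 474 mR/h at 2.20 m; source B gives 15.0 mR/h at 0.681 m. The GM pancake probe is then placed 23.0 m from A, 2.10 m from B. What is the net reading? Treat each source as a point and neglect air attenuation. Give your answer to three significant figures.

5.91 mR/h

Each source contributes Iᵢ·(dᵢ/rᵢ)²; contributions add.
A: 474 × (2.20/23.0)² = 4.337 mR/h
B: 15.0 × (0.681/2.10)² = 1.577 mR/h
Total = 4.337 + 1.577 = 5.914 mR/h.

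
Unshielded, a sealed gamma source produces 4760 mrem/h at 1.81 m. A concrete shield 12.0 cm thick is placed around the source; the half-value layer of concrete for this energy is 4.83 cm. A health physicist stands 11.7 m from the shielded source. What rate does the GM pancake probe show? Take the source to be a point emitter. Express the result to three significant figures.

Distance alone: (1.81/11.7)² = 0.02393, so 4760 × 0.02393 = 113.9 mrem/h.
Shield: 12.0/4.83 = 2.484 half-value layers → attenuation 2^(−2.484) = 0.1787.
Combined: 113.9 × 0.1787 = 20.35 mrem/h.

20.4 mrem/h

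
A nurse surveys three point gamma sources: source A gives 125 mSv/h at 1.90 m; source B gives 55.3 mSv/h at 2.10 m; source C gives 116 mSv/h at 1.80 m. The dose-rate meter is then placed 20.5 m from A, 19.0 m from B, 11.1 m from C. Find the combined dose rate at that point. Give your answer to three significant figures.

4.80 mSv/h

By superposition, sum each source's inverse-square contribution:
A: 125 × (1.90/20.5)² = 1.074 mSv/h
B: 55.3 × (2.10/19.0)² = 0.6755 mSv/h
C: 116 × (1.80/11.1)² = 3.050 mSv/h
Total = 1.074 + 0.6755 + 3.050 = 4.800 mSv/h.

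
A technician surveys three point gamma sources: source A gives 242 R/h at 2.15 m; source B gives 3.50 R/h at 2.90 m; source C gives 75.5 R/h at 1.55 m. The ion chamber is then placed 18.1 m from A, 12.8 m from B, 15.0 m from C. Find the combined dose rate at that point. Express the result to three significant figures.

By superposition, sum each source's inverse-square contribution:
A: 242 × (2.15/18.1)² = 3.415 R/h
B: 3.50 × (2.90/12.8)² = 0.1797 R/h
C: 75.5 × (1.55/15.0)² = 0.8062 R/h
Total = 3.415 + 0.1797 + 0.8062 = 4.401 R/h.

4.40 R/h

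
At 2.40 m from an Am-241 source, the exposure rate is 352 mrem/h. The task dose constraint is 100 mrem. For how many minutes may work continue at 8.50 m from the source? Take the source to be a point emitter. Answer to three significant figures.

Since intensity falls as 1/r², rate at 8.50 m:
352 × (2.40/8.50)² = 352 × 0.07972 = 28.06 mrem/h.
Stay time = 100 mrem ÷ 28.06 mrem/h = 3.564 h = 213.8 min.

214 min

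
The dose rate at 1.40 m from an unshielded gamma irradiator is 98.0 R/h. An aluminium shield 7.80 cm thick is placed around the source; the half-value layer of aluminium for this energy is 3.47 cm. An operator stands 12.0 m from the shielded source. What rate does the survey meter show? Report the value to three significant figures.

Distance alone: (1.40/12.0)² = 0.01361, so 98.0 × 0.01361 = 1.334 R/h.
Shield: 7.80/3.47 = 2.248 half-value layers → attenuation 2^(−2.248) = 0.2105.
Combined: 1.334 × 0.2105 = 0.2808 R/h.

0.281 R/h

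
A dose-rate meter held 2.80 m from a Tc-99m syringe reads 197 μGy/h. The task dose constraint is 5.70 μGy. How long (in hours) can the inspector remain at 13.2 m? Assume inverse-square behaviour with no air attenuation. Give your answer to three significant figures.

0.643 h

Using I₁d₁² = I₂d₂², rate at 13.2 m:
(2.80/13.2)² = 0.04500, so 197 × 0.04500 = 8.865 μGy/h.
Stay time = 5.70 μGy ÷ 8.865 μGy/h = 0.6430 h.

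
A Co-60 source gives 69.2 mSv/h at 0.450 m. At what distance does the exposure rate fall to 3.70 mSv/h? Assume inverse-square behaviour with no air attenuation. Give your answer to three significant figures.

1.95 m

Intensity scales as (d₁/d₂)², so d₂ = d₁·√(I₁/I₂).
I₁/I₂ = 69.2/3.70 = 18.70, so d₂ = 0.450 × √18.70 = 1.946 m.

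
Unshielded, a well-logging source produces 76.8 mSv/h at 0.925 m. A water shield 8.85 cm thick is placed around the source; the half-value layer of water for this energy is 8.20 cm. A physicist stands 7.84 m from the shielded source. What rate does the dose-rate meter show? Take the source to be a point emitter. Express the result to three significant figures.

0.506 mSv/h

Distance alone: 76.8 × (0.925/7.84)² = 76.8 × 0.01392 = 1.069 mSv/h.
Shield: 8.85/8.20 = 1.079 half-value layers → attenuation 2^(−1.079) = 0.4734.
Combined: 1.069 × 0.4734 = 0.5061 mSv/h.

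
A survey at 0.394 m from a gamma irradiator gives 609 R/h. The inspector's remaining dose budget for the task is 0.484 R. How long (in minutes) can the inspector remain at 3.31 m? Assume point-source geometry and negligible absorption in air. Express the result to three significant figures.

3.37 min

Intensity scales as (d₁/d₂)², so rate at 3.31 m:
(0.394/3.31)² = 0.01417, so 609 × 0.01417 = 8.630 R/h.
Stay time = 0.484 R ÷ 8.630 R/h = 0.05608 h = 3.365 min.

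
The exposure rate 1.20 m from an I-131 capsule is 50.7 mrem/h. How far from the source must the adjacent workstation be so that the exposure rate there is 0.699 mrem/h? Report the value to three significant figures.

By the inverse-square law, d₂ = d₁·√(I₁/I₂).
I₁/I₂ = 50.7/0.699 = 72.53, so d₂ = 1.20 × √72.53 = 10.22 m.

10.2 m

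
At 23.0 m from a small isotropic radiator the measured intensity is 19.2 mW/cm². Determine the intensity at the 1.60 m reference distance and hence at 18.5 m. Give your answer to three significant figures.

Intensity scales as (d₁/d₂)², so
At 1.60 m: 19.2 × (23.0/1.60)² = 19.2 × 206.6 = 3967 mW/cm²
At 18.5 m: (1.60/18.5)² = 0.007480, so 3967 × 0.007480 = 29.67 mW/cm².

3970 mW/cm²; 29.7 mW/cm²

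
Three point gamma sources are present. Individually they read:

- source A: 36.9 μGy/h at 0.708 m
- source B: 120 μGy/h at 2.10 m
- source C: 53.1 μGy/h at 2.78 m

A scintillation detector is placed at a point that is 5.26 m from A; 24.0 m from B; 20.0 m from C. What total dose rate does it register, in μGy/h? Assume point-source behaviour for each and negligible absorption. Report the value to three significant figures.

2.61 μGy/h

Each source contributes Iᵢ·(dᵢ/rᵢ)²; contributions add.
A: 36.9 × (0.708/5.26)² = 0.6685 μGy/h
B: 120 × (2.10/24.0)² = 0.9188 μGy/h
C: 53.1 × (2.78/20.0)² = 1.026 μGy/h
Total = 0.6685 + 0.9188 + 1.026 = 2.613 μGy/h.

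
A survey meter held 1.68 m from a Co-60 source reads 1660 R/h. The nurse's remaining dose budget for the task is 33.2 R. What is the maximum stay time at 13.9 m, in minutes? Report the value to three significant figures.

Using I₁d₁² = I₂d₂², rate at 13.9 m:
1660 × (1.68/13.9)² = 1660 × 0.01461 = 24.25 R/h.
Stay time = 33.2 R ÷ 24.25 R/h = 1.369 h = 82.14 min.

82.1 min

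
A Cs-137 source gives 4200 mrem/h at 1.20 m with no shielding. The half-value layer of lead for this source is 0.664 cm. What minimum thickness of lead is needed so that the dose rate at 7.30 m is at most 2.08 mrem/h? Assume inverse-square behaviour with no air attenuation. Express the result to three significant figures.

3.83 cm

At 7.30 m, distance alone gives (1.20/7.30)² = 0.02702, so 4200 × 0.02702 = 113.5 mrem/h.
Further attenuation needed: 113.5/2.08 = 54.57.
n = log₂(54.57) = 5.770 half-value layers.
Thickness = 5.770 × 0.664 cm = 3.831 cm.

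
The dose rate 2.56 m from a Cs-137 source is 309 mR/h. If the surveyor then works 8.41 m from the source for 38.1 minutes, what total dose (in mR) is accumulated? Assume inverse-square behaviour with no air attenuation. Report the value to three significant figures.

Intensity scales as (d₁/d₂)², so rate at 8.41 m:
309 × (2.56/8.41)² = 309 × 0.09266 = 28.63 mR/h.
Dose = rate × time = 28.63 mR/h × 0.6350 h = 18.18 mR.

18.2 mR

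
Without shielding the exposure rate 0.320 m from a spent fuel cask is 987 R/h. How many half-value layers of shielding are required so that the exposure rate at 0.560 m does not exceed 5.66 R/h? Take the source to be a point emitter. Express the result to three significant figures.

5.83 half-value layers

At 0.560 m, distance alone gives (0.320/0.560)² = 0.3265, so 987 × 0.3265 = 322.3 R/h.
Further attenuation needed: 322.3/5.66 = 56.94.
n = log₂(56.94) = 5.831 half-value layers.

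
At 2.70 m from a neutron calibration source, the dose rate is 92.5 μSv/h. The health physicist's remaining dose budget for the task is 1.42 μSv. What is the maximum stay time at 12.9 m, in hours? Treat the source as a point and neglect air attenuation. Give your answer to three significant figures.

By the inverse-square law, rate at 12.9 m:
92.5 × (2.70/12.9)² = 92.5 × 0.04381 = 4.052 μSv/h.
Stay time = 1.42 μSv ÷ 4.052 μSv/h = 0.3504 h.

0.350 h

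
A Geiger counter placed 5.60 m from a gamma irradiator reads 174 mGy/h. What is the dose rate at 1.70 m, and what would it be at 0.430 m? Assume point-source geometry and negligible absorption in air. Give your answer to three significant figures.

1890 mGy/h; 29500 mGy/h

By the inverse-square law,
At 1.70 m: (5.60/1.70)² = 10.85, so 174 × 10.85 = 1888 mGy/h
At 0.430 m: (1.70/0.430)² = 15.63, so 1888 × 15.63 = 29510 mGy/h.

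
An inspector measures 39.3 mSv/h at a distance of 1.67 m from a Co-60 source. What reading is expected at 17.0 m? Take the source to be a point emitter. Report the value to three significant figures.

Using I₁d₁² = I₂d₂², the rate at 17.0 m is
(1.67/17.0)² = 0.009650, so 39.3 × 0.009650 = 0.3792 mSv/h.

0.379 mSv/h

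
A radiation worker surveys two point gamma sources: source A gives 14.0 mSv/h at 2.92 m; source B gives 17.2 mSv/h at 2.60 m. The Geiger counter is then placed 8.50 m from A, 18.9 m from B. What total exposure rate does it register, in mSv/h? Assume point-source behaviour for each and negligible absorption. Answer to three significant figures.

By superposition, sum each source's inverse-square contribution:
A: 14.0 × (2.92/8.50)² = 1.652 mSv/h
B: 17.2 × (2.60/18.9)² = 0.3255 mSv/h
Total = 1.652 + 0.3255 = 1.978 mSv/h.

1.98 mSv/h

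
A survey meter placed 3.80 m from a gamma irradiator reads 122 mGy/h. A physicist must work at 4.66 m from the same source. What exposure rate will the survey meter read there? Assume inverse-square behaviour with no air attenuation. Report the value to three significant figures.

81.1 mGy/h

Intensity scales as (d₁/d₂)², so scaling from 3.80 m to 4.66 m:
(3.80/4.66)² = 0.6650, so 122 × 0.6650 = 81.13 mGy/h.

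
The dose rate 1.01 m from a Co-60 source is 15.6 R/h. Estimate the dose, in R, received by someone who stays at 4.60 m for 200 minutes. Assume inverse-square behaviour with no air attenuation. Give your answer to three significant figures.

Since intensity falls as 1/r², rate at 4.60 m:
(1.01/4.60)² = 0.04821, so 15.6 × 0.04821 = 0.7521 R/h.
Dose = rate × time = 0.7521 R/h × 3.333 h = 2.507 R.

2.51 R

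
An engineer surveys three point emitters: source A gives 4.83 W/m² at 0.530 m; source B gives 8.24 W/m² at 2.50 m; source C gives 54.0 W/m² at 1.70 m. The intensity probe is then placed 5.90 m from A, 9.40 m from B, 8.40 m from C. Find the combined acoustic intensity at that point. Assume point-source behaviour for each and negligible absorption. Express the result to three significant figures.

2.83 W/m²

By superposition, sum each source's inverse-square contribution:
A: 4.83 × (0.530/5.90)² = 0.03898 W/m²
B: 8.24 × (2.50/9.40)² = 0.5828 W/m²
C: 54.0 × (1.70/8.40)² = 2.212 W/m²
Total = 0.03898 + 0.5828 + 2.212 = 2.834 W/m².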